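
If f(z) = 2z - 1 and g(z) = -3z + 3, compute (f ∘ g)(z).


Substitute g(z) into f:
f(g(z)) = 2*(-3z + 3) + (-1)
Expand and combine: -6z + 5


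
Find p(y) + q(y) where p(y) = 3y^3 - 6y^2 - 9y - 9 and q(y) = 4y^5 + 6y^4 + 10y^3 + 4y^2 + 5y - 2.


Align terms by degree and add:
  3y^3 - 6y^2 - 9y - 9
+ 4y^5 + 6y^4 + 10y^3 + 4y^2 + 5y - 2
= 4y^5 + 6y^4 + 13y^3 - 2y^2 - 4y - 11


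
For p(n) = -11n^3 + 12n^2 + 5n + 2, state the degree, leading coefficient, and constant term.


Highest power of n is 3, with coefficient -11. Constant term is 2.
Degree = 3, leading coefficient = -11, constant term = 2


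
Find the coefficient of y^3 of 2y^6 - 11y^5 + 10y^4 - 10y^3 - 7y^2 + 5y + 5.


Read off the coefficient of y^3: -10


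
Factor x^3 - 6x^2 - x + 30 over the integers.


Try integer roots (divisors of 30). x=-2: p(-2)=0.
Divide out (x + 2): quotient is x^2 - 8x + 15.
Factor the quadratic: (x - 5)(x - 3)
Result: (x + 2)(x - 5)(x - 3)


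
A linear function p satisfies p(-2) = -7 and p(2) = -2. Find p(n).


p(n) = mn + b. Using p(-2)=-7, p(2)=-2:
m = (-7 + 2)/(-2 - 2) = -5/-4 = 5/4
b = -7 - m*(-2) = -7 + 5/2 = -9/2
p(n) = (5/4)n - (9/2)


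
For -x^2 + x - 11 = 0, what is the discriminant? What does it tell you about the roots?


D = b^2 - 4ac = (1)^2 - 4(-1)(-11) = 1 - 44 = -43
Since D < 0: two complex conjugate roots (no real roots)


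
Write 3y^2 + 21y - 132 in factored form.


Roots satisfy r1 + r2 = -b/a = -7 and r1*r2 = c/a = -44.
So r1 = 4, r2 = -11.
3y^2 + 21y - 132 = 3(y - r1)(y - r2) = 3(y - 4)(y + 11)


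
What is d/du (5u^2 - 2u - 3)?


Apply the power rule term by term:
  d/du(5u^2) = 10u
  d/du(-2u) = -2
  d/du(-3) = 0
p'(u) = 10u - 2


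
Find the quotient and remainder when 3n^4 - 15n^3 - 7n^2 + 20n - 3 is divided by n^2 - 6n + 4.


(3n^4 - 15n^3 - 7n^2 + 20n - 3) / (n^2 - 6n + 4)
Step 1: 3n^2 * (n^2 - 6n + 4) = 3n^4 - 18n^3 + 12n^2; subtract.
Step 2: 3n * (n^2 - 6n + 4) = 3n^3 - 18n^2 + 12n; subtract.
Step 3: -1 * (n^2 - 6n + 4) = -n^2 + 6n - 4; subtract.
Quotient: 3n^2 + 3n - 1, Remainder: 2n + 1


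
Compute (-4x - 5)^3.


Expand (-4x - 5)^3 by repeated multiplication:
  (-4x - 5)^2 = 16x^2 + 40x + 25
= -64x^3 - 240x^2 - 300x - 125


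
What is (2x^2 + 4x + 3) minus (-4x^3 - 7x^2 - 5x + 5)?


Distribute the minus sign:
  (2x^2 + 4x + 3)
- (-4x^3 - 7x^2 - 5x + 5)
Negate second polynomial: 4x^3 + 7x^2 + 5x - 5
Add: 4x^3 + 9x^2 + 9x - 2


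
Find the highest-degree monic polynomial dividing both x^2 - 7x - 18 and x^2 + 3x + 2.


Factor each:
  x^2 - 7x - 18 = (x + 2)(x - 9)
  x^2 + 3x + 2 = (x + 2)(x + 1)
Common monic factor: x + 2


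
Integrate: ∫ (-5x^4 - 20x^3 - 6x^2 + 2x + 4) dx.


Reverse power rule on each term:
  ∫ -5x^4 dx = -x^5
  ∫ -20x^3 dx = -5x^4
  ∫ -6x^2 dx = -2x^3
  ∫ 2x dx = x^2
  ∫ 4 dx = 4x
F(x) = -x^5 - 5x^4 - 2x^3 + x^2 + 4x + C


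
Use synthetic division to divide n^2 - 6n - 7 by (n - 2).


Synthetic division with c = 2. Coefficients: 1, -6, -7
Bring down 1.
  1 * 2 = 2; 2 - 6 = -4
  -4 * 2 = -8; -8 - 7 = -15
Quotient: n - 4, Remainder: -15


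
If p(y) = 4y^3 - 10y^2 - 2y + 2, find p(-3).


Using direct substitution:
  4 * (-3)^3 = -108
  -10 * (-3)^2 = -90
  -2 * (-3)^1 = 6
  constant: 2
Sum = -108 - 90 + 6 + 2 = -190


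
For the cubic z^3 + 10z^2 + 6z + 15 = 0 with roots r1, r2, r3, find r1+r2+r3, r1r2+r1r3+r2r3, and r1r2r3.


Monic cubic z^3+bz^2+cz+d=0: sum=-b, pairwise sum=c, product=-d.
b=10, c=6, d=15
r1+r2+r3 = -10
r1r2+r1r3+r2r3 = 6
r1r2r3 = -15


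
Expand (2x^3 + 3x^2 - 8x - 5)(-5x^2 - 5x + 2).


Distribute each term of the first polynomial:
  (2x^3)(-5x^2 - 5x + 2) = -10x^5 - 10x^4 + 4x^3
  (3x^2)(-5x^2 - 5x + 2) = -15x^4 - 15x^3 + 6x^2
  (-8x)(-5x^2 - 5x + 2) = 40x^3 + 40x^2 - 16x
  (-5)(-5x^2 - 5x + 2) = 25x^2 + 25x - 10
Sum: -10x^5 - 25x^4 + 29x^3 + 71x^2 + 9x - 10


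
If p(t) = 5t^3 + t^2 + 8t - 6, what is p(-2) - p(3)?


p(-2) = -58
p(3) = 162
p(-2) - p(3) = -58 - 162 = -220


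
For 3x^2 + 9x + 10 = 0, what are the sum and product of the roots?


For ax^2+bx+c=0: sum = -b/a, product = c/a.
a=3, b=9, c=10
Sum = -(9)/3 = -3
Product = (10)/3 = 10/3


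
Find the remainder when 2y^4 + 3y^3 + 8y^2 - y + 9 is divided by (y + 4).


By the Remainder Theorem, the remainder equals p(-4):
  2*(-4)^4 = 512
  3*(-4)^3 = -192
  8*(-4)^2 = 128
  -1*(-4)^1 = 4
  constant: 9
Sum: 512 - 192 + 128 + 4 + 9 = 461


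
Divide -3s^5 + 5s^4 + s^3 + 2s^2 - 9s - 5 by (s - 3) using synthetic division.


Synthetic division with c = 3. Coefficients: -3, 5, 1, 2, -9, -5
Bring down -3.
  -3 * 3 = -9; -9 + 5 = -4
  -4 * 3 = -12; -12 + 1 = -11
  -11 * 3 = -33; -33 + 2 = -31
  -31 * 3 = -93; -93 - 9 = -102
  -102 * 3 = -306; -306 - 5 = -311
Quotient: -3s^4 - 4s^3 - 11s^2 - 31s - 102, Remainder: -311


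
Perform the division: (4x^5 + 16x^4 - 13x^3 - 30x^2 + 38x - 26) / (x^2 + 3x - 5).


(4x^5 + 16x^4 - 13x^3 - 30x^2 + 38x - 26) / (x^2 + 3x - 5)
Step 1: 4x^3 * (x^2 + 3x - 5) = 4x^5 + 12x^4 - 20x^3; subtract.
Step 2: 4x^2 * (x^2 + 3x - 5) = 4x^4 + 12x^3 - 20x^2; subtract.
Step 3: -5x * (x^2 + 3x - 5) = -5x^3 - 15x^2 + 25x; subtract.
Step 4: 5 * (x^2 + 3x - 5) = 5x^2 + 15x - 25; subtract.
Quotient: 4x^3 + 4x^2 - 5x + 5, Remainder: -2x - 1


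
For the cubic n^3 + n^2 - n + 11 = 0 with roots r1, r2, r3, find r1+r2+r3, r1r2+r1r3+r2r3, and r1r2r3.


Monic cubic n^3+bn^2+cn+d=0: sum=-b, pairwise sum=c, product=-d.
b=1, c=-1, d=11
r1+r2+r3 = -1
r1r2+r1r3+r2r3 = -1
r1r2r3 = -11


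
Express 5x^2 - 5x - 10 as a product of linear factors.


Roots satisfy r1 + r2 = -b/a = 1 and r1*r2 = c/a = -2.
So r1 = -1, r2 = 2.
5x^2 - 5x - 10 = 5(x - r1)(x - r2) = 5(x + 1)(x - 2)


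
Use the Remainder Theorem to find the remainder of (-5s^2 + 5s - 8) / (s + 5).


By the Remainder Theorem, the remainder equals p(-5):
  -5*(-5)^2 = -125
  5*(-5)^1 = -25
  constant: -8
Sum: -125 - 25 - 8 = -158


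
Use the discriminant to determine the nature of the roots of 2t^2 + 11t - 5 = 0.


D = b^2 - 4ac = (11)^2 - 4(2)(-5) = 121 + 40 = 161
Since D > 0: two distinct irrational roots


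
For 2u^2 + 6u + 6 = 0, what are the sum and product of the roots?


For au^2+bu+c=0: sum = -b/a, product = c/a.
a=2, b=6, c=6
Sum = -(6)/2 = -3
Product = (6)/2 = 3


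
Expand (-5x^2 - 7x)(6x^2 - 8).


Distribute each term of the first polynomial:
  (-5x^2)(6x^2 - 8) = -30x^4 + 40x^2
  (-7x)(6x^2 - 8) = -42x^3 + 56x
Sum: -30x^4 - 42x^3 + 40x^2 + 56x


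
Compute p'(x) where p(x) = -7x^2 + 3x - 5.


Apply the power rule term by term:
  d/dx(-7x^2) = -14x
  d/dx(3x) = 3
  d/dx(-5) = 0
p'(x) = -14x + 3


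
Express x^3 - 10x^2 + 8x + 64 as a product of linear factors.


Try integer roots (divisors of 64). x=8: p(8)=0.
Divide out (x - 8): quotient is x^2 - 2x - 8.
Factor the quadratic: (x + 2)(x - 4)
Result: (x - 8)(x + 2)(x - 4)


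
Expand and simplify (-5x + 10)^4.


Expand (-5x + 10)^4 by repeated multiplication:
  (-5x + 10)^2 = 25x^2 - 100x + 100
  (-5x + 10)^3 = -125x^3 + 750x^2 - 1500x + 1000
= 625x^4 - 5000x^3 + 15000x^2 - 20000x + 10000


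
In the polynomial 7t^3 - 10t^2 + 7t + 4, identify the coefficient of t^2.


Read off the coefficient of t^2: -10


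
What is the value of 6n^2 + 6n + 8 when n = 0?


Using direct substitution:
  6 * (0)^2 = 0
  6 * (0)^1 = 0
  constant: 8
Sum = 0 + 0 + 8 = 8


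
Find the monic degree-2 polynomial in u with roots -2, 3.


p(u) = (u + 2)(u - 3)
Expand: u^2 - u - 6


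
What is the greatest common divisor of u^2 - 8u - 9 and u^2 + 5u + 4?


Factor each:
  u^2 - 8u - 9 = (u + 1)(u - 9)
  u^2 + 5u + 4 = (u + 1)(u + 4)
Common monic factor: u + 1


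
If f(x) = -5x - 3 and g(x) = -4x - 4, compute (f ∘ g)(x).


Substitute g(x) into f:
f(g(x)) = -5*(-4x - 4) + (-3)
Expand and combine: 20x + 17


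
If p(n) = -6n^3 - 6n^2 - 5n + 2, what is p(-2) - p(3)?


p(-2) = 36
p(3) = -229
p(-2) - p(3) = 36 + 229 = 265


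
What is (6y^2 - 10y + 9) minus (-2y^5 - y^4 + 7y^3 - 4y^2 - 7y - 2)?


Distribute the minus sign:
  (6y^2 - 10y + 9)
- (-2y^5 - y^4 + 7y^3 - 4y^2 - 7y - 2)
Negate second polynomial: 2y^5 + y^4 - 7y^3 + 4y^2 + 7y + 2
Add: 2y^5 + y^4 - 7y^3 + 10y^2 - 3y + 11


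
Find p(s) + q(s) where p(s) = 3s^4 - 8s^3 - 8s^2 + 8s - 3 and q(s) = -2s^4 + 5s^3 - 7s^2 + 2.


Align terms by degree and add:
  3s^4 - 8s^3 - 8s^2 + 8s - 3
  -2s^4 + 5s^3 - 7s^2 + 2
= s^4 - 3s^3 - 15s^2 + 8s - 1


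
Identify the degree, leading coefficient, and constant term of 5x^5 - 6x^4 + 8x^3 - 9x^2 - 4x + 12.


Highest power of x is 5, with coefficient 5. Constant term is 12.
Degree = 5, leading coefficient = 5, constant term = 12


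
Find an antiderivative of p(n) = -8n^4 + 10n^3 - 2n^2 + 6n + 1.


Reverse power rule on each term:
  ∫ -8n^4 dn = -(8/5)n^5
  ∫ 10n^3 dn = (5/2)n^4
  ∫ -2n^2 dn = -(2/3)n^3
  ∫ 6n dn = 3n^2
  ∫ 1 dn = n
F(n) = -(8/5)n^5 + (5/2)n^4 - (2/3)n^3 + 3n^2 + n + C


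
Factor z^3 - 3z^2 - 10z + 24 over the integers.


Try integer roots (divisors of 24). z=2: p(2)=0.
Divide out (z - 2): quotient is z^2 - z - 12.
Factor the quadratic: (z + 3)(z - 4)
Result: (z - 2)(z + 3)(z - 4)


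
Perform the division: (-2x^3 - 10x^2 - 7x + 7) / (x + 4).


(-2x^3 - 10x^2 - 7x + 7) / (x + 4)
Step 1: -2x^2 * (x + 4) = -2x^3 - 8x^2; subtract.
Step 2: -2x * (x + 4) = -2x^2 - 8x; subtract.
Step 3: 1 * (x + 4) = x + 4; subtract.
Quotient: -2x^2 - 2x + 1, Remainder: 3


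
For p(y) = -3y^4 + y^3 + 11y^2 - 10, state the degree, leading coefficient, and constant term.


Highest power of y is 4, with coefficient -3. Constant term is -10.
Degree = 4, leading coefficient = -3, constant term = -10


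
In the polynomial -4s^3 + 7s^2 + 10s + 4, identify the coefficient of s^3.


Read off the coefficient of s^3: -4


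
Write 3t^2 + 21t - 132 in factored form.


Roots satisfy r1 + r2 = -b/a = -7 and r1*r2 = c/a = -44.
So r1 = 4, r2 = -11.
3t^2 + 21t - 132 = 3(t - r1)(t - r2) = 3(t - 4)(t + 11)


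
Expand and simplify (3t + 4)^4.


Expand (3t + 4)^4 by repeated multiplication:
  (3t + 4)^2 = 9t^2 + 24t + 16
  (3t + 4)^3 = 27t^3 + 108t^2 + 144t + 64
= 81t^4 + 432t^3 + 864t^2 + 768t + 256


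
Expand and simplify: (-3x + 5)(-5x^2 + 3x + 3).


Distribute each term of the first polynomial:
  (-3x)(-5x^2 + 3x + 3) = 15x^3 - 9x^2 - 9x
  (5)(-5x^2 + 3x + 3) = -25x^2 + 15x + 15
Sum: 15x^3 - 34x^2 + 6x + 15


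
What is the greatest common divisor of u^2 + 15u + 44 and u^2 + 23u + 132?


Factor each:
  u^2 + 15u + 44 = (u + 11)(u + 4)
  u^2 + 23u + 132 = (u + 11)(u + 12)
Common monic factor: u + 11


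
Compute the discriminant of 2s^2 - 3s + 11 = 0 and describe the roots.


D = b^2 - 4ac = (-3)^2 - 4(2)(11) = 9 - 88 = -79
Since D < 0: two complex conjugate roots (no real roots)


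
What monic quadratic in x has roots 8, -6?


p(x) = (x - 8)(x + 6)
Expand: x^2 - 2x - 48


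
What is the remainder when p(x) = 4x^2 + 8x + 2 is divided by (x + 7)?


By the Remainder Theorem, the remainder equals p(-7):
  4*(-7)^2 = 196
  8*(-7)^1 = -56
  constant: 2
Sum: 196 - 56 + 2 = 142


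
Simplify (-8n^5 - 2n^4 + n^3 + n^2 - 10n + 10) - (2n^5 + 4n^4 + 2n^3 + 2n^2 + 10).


Distribute the minus sign:
  (-8n^5 - 2n^4 + n^3 + n^2 - 10n + 10)
- (2n^5 + 4n^4 + 2n^3 + 2n^2 + 10)
Negate second polynomial: -2n^5 - 4n^4 - 2n^3 - 2n^2 - 10
Add: -10n^5 - 6n^4 - n^3 - n^2 - 10n


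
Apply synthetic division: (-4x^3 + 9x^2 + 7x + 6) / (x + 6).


Synthetic division with c = -6. Coefficients: -4, 9, 7, 6
Bring down -4.
  -4 * -6 = 24; 24 + 9 = 33
  33 * -6 = -198; -198 + 7 = -191
  -191 * -6 = 1146; 1146 + 6 = 1152
Quotient: -4x^2 + 33x - 191, Remainder: 1152


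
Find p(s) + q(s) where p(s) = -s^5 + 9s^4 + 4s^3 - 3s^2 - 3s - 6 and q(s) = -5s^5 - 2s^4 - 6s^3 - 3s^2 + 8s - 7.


Align terms by degree and add:
  -s^5 + 9s^4 + 4s^3 - 3s^2 - 3s - 6
  -5s^5 - 2s^4 - 6s^3 - 3s^2 + 8s - 7
= -6s^5 + 7s^4 - 2s^3 - 6s^2 + 5s - 13


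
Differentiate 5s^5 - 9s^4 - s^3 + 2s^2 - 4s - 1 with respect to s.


Apply the power rule term by term:
  d/ds(5s^5) = 25s^4
  d/ds(-9s^4) = -36s^3
  d/ds(-s^3) = -3s^2
  d/ds(2s^2) = 4s
  d/ds(-4s) = -4
  d/ds(-1) = 0
p'(s) = 25s^4 - 36s^3 - 3s^2 + 4s - 4


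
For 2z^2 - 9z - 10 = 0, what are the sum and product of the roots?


For az^2+bz+c=0: sum = -b/a, product = c/a.
a=2, b=-9, c=-10
Sum = -(-9)/2 = 9/2
Product = (-10)/2 = -5


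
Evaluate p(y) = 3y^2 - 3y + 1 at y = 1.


Using direct substitution:
  3 * (1)^2 = 3
  -3 * (1)^1 = -3
  constant: 1
Sum = 3 - 3 + 1 = 1


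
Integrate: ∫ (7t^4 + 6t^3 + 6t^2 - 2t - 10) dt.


Reverse power rule on each term:
  ∫ 7t^4 dt = (7/5)t^5
  ∫ 6t^3 dt = (3/2)t^4
  ∫ 6t^2 dt = 2t^3
  ∫ -2t dt = -t^2
  ∫ -10 dt = -10t
F(t) = (7/5)t^5 + (3/2)t^4 + 2t^3 - t^2 - 10t + C


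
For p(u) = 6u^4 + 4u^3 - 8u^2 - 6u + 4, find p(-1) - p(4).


p(-1) = 4
p(4) = 1644
p(-1) - p(4) = 4 - 1644 = -1640


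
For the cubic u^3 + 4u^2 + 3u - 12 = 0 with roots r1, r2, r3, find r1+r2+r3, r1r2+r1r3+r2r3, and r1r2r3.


Monic cubic u^3+bu^2+cu+d=0: sum=-b, pairwise sum=c, product=-d.
b=4, c=3, d=-12
r1+r2+r3 = -4
r1r2+r1r3+r2r3 = 3
r1r2r3 = 12


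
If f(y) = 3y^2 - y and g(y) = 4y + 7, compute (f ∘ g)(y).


Substitute g(y) into f:
f(g(y)) = 3*(4y + 7)^2 + (-1)*(4y + 7)
(4y + 7)^2 = 16y^2 + 56y + 49
Expand and combine: 48y^2 + 164y + 140


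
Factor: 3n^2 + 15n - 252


Roots satisfy r1 + r2 = -b/a = -5 and r1*r2 = c/a = -84.
So r1 = 7, r2 = -12.
3n^2 + 15n - 252 = 3(n - r1)(n - r2) = 3(n - 7)(n + 12)


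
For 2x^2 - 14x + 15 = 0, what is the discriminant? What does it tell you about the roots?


D = b^2 - 4ac = (-14)^2 - 4(2)(15) = 196 - 120 = 76
Since D > 0: two distinct irrational roots


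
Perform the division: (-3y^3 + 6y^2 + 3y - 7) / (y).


(-3y^3 + 6y^2 + 3y - 7) / (y)
Step 1: -3y^2 * (y) = -3y^3; subtract.
Step 2: 6y * (y) = 6y^2; subtract.
Step 3: 3 * (y) = 3y; subtract.
Quotient: -3y^2 + 6y + 3, Remainder: -7


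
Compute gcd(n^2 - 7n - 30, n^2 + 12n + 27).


Factor each:
  n^2 - 7n - 30 = (n + 3)(n - 10)
  n^2 + 12n + 27 = (n + 3)(n + 9)
Common monic factor: n + 3


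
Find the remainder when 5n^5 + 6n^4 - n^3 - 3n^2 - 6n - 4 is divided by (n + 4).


By the Remainder Theorem, the remainder equals p(-4):
  5*(-4)^5 = -5120
  6*(-4)^4 = 1536
  -1*(-4)^3 = 64
  -3*(-4)^2 = -48
  -6*(-4)^1 = 24
  constant: -4
Sum: -5120 + 1536 + 64 - 48 + 24 - 4 = -3548


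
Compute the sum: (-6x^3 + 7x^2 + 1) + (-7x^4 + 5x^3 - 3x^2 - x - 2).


Align terms by degree and add:
  -6x^3 + 7x^2 + 1
  -7x^4 + 5x^3 - 3x^2 - x - 2
= -7x^4 - x^3 + 4x^2 - x - 1


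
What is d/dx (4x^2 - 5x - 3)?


Apply the power rule term by term:
  d/dx(4x^2) = 8x
  d/dx(-5x) = -5
  d/dx(-3) = 0
p'(x) = 8x - 5


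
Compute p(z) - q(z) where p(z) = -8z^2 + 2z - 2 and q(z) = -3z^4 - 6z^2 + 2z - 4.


Distribute the minus sign:
  (-8z^2 + 2z - 2)
- (-3z^4 - 6z^2 + 2z - 4)
Negate second polynomial: 3z^4 + 6z^2 - 2z + 4
Add: 3z^4 - 2z^2 + 2


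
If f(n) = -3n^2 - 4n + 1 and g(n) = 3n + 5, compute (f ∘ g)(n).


Substitute g(n) into f:
f(g(n)) = -3*(3n + 5)^2 + (-4)*(3n + 5) + 1
(3n + 5)^2 = 9n^2 + 30n + 25
Expand and combine: -27n^2 - 102n - 94


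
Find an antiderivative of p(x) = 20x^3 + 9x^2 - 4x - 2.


Reverse power rule on each term:
  ∫ 20x^3 dx = 5x^4
  ∫ 9x^2 dx = 3x^3
  ∫ -4x dx = -2x^2
  ∫ -2 dx = -2x
F(x) = 5x^4 + 3x^3 - 2x^2 - 2x + C


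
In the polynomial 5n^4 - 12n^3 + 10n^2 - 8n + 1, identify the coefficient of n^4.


Read off the coefficient of n^4: 5


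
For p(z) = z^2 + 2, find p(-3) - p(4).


p(-3) = 11
p(4) = 18
p(-3) - p(4) = 11 - 18 = -7


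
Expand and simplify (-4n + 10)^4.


Expand (-4n + 10)^4 by repeated multiplication:
  (-4n + 10)^2 = 16n^2 - 80n + 100
  (-4n + 10)^3 = -64n^3 + 480n^2 - 1200n + 1000
= 256n^4 - 2560n^3 + 9600n^2 - 16000n + 10000


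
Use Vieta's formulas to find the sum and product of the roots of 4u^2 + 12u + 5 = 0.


For au^2+bu+c=0: sum = -b/a, product = c/a.
a=4, b=12, c=5
Sum = -(12)/4 = -3
Product = (5)/4 = 5/4


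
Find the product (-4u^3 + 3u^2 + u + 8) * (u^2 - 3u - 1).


Distribute each term of the first polynomial:
  (-4u^3)(u^2 - 3u - 1) = -4u^5 + 12u^4 + 4u^3
  (3u^2)(u^2 - 3u - 1) = 3u^4 - 9u^3 - 3u^2
  (u)(u^2 - 3u - 1) = u^3 - 3u^2 - u
  (8)(u^2 - 3u - 1) = 8u^2 - 24u - 8
Sum: -4u^5 + 15u^4 - 4u^3 + 2u^2 - 25u - 8


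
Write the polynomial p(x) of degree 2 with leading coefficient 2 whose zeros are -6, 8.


p(x) = 2(x + 6)(x - 8)
Expand: 2x^2 - 4x - 96


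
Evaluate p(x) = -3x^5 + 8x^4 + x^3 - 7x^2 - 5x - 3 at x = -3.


Using direct substitution:
  -3 * (-3)^5 = 729
  8 * (-3)^4 = 648
  1 * (-3)^3 = -27
  -7 * (-3)^2 = -63
  -5 * (-3)^1 = 15
  constant: -3
Sum = 729 + 648 - 27 - 63 + 15 - 3 = 1299


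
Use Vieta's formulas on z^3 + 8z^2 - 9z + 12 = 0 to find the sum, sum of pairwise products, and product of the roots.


Monic cubic z^3+bz^2+cz+d=0: sum=-b, pairwise sum=c, product=-d.
b=8, c=-9, d=12
r1+r2+r3 = -8
r1r2+r1r3+r2r3 = -9
r1r2r3 = -12


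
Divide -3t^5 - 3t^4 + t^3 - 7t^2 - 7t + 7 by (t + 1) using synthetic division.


Synthetic division with c = -1. Coefficients: -3, -3, 1, -7, -7, 7
Bring down -3.
  -3 * -1 = 3; 3 - 3 = 0
  0 * -1 = 0; 0 + 1 = 1
  1 * -1 = -1; -1 - 7 = -8
  -8 * -1 = 8; 8 - 7 = 1
  1 * -1 = -1; -1 + 7 = 6
Quotient: -3t^4 + t^2 - 8t + 1, Remainder: 6


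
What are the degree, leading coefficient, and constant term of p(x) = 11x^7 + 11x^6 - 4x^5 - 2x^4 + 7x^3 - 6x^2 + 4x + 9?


Highest power of x is 7, with coefficient 11. Constant term is 9.
Degree = 7, leading coefficient = 11, constant term = 9


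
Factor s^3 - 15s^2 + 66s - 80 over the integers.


Try integer roots (divisors of -80). s=2: p(2)=0.
Divide out (s - 2): quotient is s^2 - 13s + 40.
Factor the quadratic: (s - 8)(s - 5)
Result: (s - 2)(s - 8)(s - 5)


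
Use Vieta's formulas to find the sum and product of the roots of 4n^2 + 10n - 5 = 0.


For an^2+bn+c=0: sum = -b/a, product = c/a.
a=4, b=10, c=-5
Sum = -(10)/4 = -5/2
Product = (-5)/4 = -5/4


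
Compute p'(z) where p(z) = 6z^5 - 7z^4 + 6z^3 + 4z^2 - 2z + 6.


Apply the power rule term by term:
  d/dz(6z^5) = 30z^4
  d/dz(-7z^4) = -28z^3
  d/dz(6z^3) = 18z^2
  d/dz(4z^2) = 8z
  d/dz(-2z) = -2
  d/dz(6) = 0
p'(z) = 30z^4 - 28z^3 + 18z^2 + 8z - 2


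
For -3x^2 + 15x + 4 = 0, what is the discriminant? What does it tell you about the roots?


D = b^2 - 4ac = (15)^2 - 4(-3)(4) = 225 + 48 = 273
Since D > 0: two distinct irrational roots


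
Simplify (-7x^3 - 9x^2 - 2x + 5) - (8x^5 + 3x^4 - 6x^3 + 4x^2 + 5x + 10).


Distribute the minus sign:
  (-7x^3 - 9x^2 - 2x + 5)
- (8x^5 + 3x^4 - 6x^3 + 4x^2 + 5x + 10)
Negate second polynomial: -8x^5 - 3x^4 + 6x^3 - 4x^2 - 5x - 10
Add: -8x^5 - 3x^4 - x^3 - 13x^2 - 7x - 5


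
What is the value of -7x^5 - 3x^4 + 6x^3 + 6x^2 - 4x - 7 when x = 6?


Using direct substitution:
  -7 * (6)^5 = -54432
  -3 * (6)^4 = -3888
  6 * (6)^3 = 1296
  6 * (6)^2 = 216
  -4 * (6)^1 = -24
  constant: -7
Sum = -54432 - 3888 + 1296 + 216 - 24 - 7 = -56839


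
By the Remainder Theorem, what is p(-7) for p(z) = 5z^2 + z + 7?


By the Remainder Theorem, the remainder equals p(-7):
  5*(-7)^2 = 245
  1*(-7)^1 = -7
  constant: 7
Sum: 245 - 7 + 7 = 245


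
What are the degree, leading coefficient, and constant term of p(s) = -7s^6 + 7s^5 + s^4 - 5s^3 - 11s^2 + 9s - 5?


Highest power of s is 6, with coefficient -7. Constant term is -5.
Degree = 6, leading coefficient = -7, constant term = -5


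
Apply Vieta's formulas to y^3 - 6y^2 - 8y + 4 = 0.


Monic cubic y^3+by^2+cy+d=0: sum=-b, pairwise sum=c, product=-d.
b=-6, c=-8, d=4
r1+r2+r3 = 6
r1r2+r1r3+r2r3 = -8
r1r2r3 = -4


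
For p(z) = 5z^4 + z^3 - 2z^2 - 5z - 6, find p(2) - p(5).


p(2) = 64
p(5) = 3169
p(2) - p(5) = 64 - 3169 = -3105


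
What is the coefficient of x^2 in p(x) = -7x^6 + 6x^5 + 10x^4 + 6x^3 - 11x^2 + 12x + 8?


Read off the coefficient of x^2: -11


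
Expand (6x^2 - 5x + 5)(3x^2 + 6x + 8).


Distribute each term of the first polynomial:
  (6x^2)(3x^2 + 6x + 8) = 18x^4 + 36x^3 + 48x^2
  (-5x)(3x^2 + 6x + 8) = -15x^3 - 30x^2 - 40x
  (5)(3x^2 + 6x + 8) = 15x^2 + 30x + 40
Sum: 18x^4 + 21x^3 + 33x^2 - 10x + 40


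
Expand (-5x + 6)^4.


Expand (-5x + 6)^4 by repeated multiplication:
  (-5x + 6)^2 = 25x^2 - 60x + 36
  (-5x + 6)^3 = -125x^3 + 450x^2 - 540x + 216
= 625x^4 - 3000x^3 + 5400x^2 - 4320x + 1296


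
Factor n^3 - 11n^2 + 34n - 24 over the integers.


Try integer roots (divisors of -24). n=6: p(6)=0.
Divide out (n - 6): quotient is n^2 - 5n + 4.
Factor the quadratic: (n - 1)(n - 4)
Result: (n - 6)(n - 1)(n - 4)


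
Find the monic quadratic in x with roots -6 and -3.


p(x) = (x + 6)(x + 3)
Expand: x^2 + 9x + 18


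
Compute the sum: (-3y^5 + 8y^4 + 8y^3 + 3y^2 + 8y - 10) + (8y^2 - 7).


Align terms by degree and add:
  -3y^5 + 8y^4 + 8y^3 + 3y^2 + 8y - 10
+ 8y^2 - 7
= -3y^5 + 8y^4 + 8y^3 + 11y^2 + 8y - 17


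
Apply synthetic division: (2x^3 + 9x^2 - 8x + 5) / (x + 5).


Synthetic division with c = -5. Coefficients: 2, 9, -8, 5
Bring down 2.
  2 * -5 = -10; -10 + 9 = -1
  -1 * -5 = 5; 5 - 8 = -3
  -3 * -5 = 15; 15 + 5 = 20
Quotient: 2x^2 - x - 3, Remainder: 20


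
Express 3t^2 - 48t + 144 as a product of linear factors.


Roots satisfy r1 + r2 = -b/a = 16 and r1*r2 = c/a = 48.
So r1 = 4, r2 = 12.
3t^2 - 48t + 144 = 3(t - r1)(t - r2) = 3(t - 4)(t - 12)


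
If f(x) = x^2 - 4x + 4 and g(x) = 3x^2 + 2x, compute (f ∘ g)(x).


Substitute g(x) into f:
f(g(x)) = 1*(3x^2 + 2x)^2 + (-4)*(3x^2 + 2x) + 4
(3x^2 + 2x)^2 = 9x^4 + 12x^3 + 4x^2
Expand and combine: 9x^4 + 12x^3 - 8x^2 - 8x + 4


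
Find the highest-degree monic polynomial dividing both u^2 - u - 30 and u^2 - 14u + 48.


Factor each:
  u^2 - u - 30 = (u - 6)(u + 5)
  u^2 - 14u + 48 = (u - 6)(u - 8)
Common monic factor: u - 6


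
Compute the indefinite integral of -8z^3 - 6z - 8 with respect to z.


Reverse power rule on each term:
  ∫ -8z^3 dz = -2z^4
  ∫ -6z dz = -3z^2
  ∫ -8 dz = -8z
F(z) = -2z^4 - 3z^2 - 8z + C


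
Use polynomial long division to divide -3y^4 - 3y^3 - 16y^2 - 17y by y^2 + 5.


(-3y^4 - 3y^3 - 16y^2 - 17y) / (y^2 + 5)
Step 1: -3y^2 * (y^2 + 5) = -3y^4 - 15y^2; subtract.
Step 2: -3y * (y^2 + 5) = -3y^3 - 15y; subtract.
Step 3: -1 * (y^2 + 5) = -y^2 - 5; subtract.
Quotient: -3y^2 - 3y - 1, Remainder: -2y + 5


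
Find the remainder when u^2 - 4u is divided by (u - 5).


By the Remainder Theorem, the remainder equals p(5):
  1*(5)^2 = 25
  -4*(5)^1 = -20
  constant: 0
Sum: 25 - 20 + 0 = 5


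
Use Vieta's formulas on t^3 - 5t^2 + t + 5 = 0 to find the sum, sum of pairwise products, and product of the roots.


Monic cubic t^3+bt^2+ct+d=0: sum=-b, pairwise sum=c, product=-d.
b=-5, c=1, d=5
r1+r2+r3 = 5
r1r2+r1r3+r2r3 = 1
r1r2r3 = -5


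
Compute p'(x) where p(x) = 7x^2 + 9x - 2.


Apply the power rule term by term:
  d/dx(7x^2) = 14x
  d/dx(9x) = 9
  d/dx(-2) = 0
p'(x) = 14x + 9


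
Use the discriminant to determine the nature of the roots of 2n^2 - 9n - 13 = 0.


D = b^2 - 4ac = (-9)^2 - 4(2)(-13) = 81 + 104 = 185
Since D > 0: two distinct irrational roots


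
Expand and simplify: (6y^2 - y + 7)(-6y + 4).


Distribute each term of the first polynomial:
  (6y^2)(-6y + 4) = -36y^3 + 24y^2
  (-y)(-6y + 4) = 6y^2 - 4y
  (7)(-6y + 4) = -42y + 28
Sum: -36y^3 + 30y^2 - 46y + 28


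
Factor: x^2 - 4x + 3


Roots satisfy r1 + r2 = -b/a = 4 and r1*r2 = c/a = 3.
So r1 = 3, r2 = 1.
x^2 - 4x + 3 = (x - r1)(x - r2) = (x - 3)(x - 1)


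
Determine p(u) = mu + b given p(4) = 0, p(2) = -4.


p(u) = mu + b. Using p(4)=0, p(2)=-4:
m = (0 + 4)/(4 - 2) = 4/2 = 2
b = 0 - m*(4) = 0 - 8 = -8
p(u) = 2u - 8


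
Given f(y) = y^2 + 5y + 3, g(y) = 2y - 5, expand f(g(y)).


Substitute g(y) into f:
f(g(y)) = 1*(2y - 5)^2 + 5*(2y - 5) + 3
(2y - 5)^2 = 4y^2 - 20y + 25
Expand and combine: 4y^2 - 10y + 3


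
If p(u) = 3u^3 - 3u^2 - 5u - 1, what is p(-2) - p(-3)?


p(-2) = -27
p(-3) = -94
p(-2) - p(-3) = -27 + 94 = 67


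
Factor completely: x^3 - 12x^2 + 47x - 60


Try integer roots (divisors of -60). x=5: p(5)=0.
Divide out (x - 5): quotient is x^2 - 7x + 12.
Factor the quadratic: (x - 3)(x - 4)
Result: (x - 5)(x - 3)(x - 4)


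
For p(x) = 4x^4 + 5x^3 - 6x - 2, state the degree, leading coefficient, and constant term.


Highest power of x is 4, with coefficient 4. Constant term is -2.
Degree = 4, leading coefficient = 4, constant term = -2


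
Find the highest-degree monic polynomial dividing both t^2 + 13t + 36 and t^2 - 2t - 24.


Factor each:
  t^2 + 13t + 36 = (t + 4)(t + 9)
  t^2 - 2t - 24 = (t + 4)(t - 6)
Common monic factor: t + 4


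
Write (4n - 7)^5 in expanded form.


Expand (4n - 7)^5 by repeated multiplication:
  (4n - 7)^2 = 16n^2 - 56n + 49
  (4n - 7)^3 = 64n^3 - 336n^2 + 588n - 343
  (4n - 7)^4 = 256n^4 - 1792n^3 + 4704n^2 - 5488n + 2401
= 1024n^5 - 8960n^4 + 31360n^3 - 54880n^2 + 48020n - 16807


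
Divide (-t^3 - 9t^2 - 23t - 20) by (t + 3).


(-t^3 - 9t^2 - 23t - 20) / (t + 3)
Step 1: -t^2 * (t + 3) = -t^3 - 3t^2; subtract.
Step 2: -6t * (t + 3) = -6t^2 - 18t; subtract.
Step 3: -5 * (t + 3) = -5t - 15; subtract.
Quotient: -t^2 - 6t - 5, Remainder: -5


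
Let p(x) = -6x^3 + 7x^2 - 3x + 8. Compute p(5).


Using direct substitution:
  -6 * (5)^3 = -750
  7 * (5)^2 = 175
  -3 * (5)^1 = -15
  constant: 8
Sum = -750 + 175 - 15 + 8 = -582


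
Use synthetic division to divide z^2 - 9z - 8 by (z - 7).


Synthetic division with c = 7. Coefficients: 1, -9, -8
Bring down 1.
  1 * 7 = 7; 7 - 9 = -2
  -2 * 7 = -14; -14 - 8 = -22
Quotient: z - 2, Remainder: -22


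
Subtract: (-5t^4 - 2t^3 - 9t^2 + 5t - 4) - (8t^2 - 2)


Distribute the minus sign:
  (-5t^4 - 2t^3 - 9t^2 + 5t - 4)
- (8t^2 - 2)
Negate second polynomial: -8t^2 + 2
Add: -5t^4 - 2t^3 - 17t^2 + 5t - 2


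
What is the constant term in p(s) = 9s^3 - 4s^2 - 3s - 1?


Read off the constant term: -1


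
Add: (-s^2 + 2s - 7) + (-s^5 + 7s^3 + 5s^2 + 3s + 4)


Align terms by degree and add:
  -s^2 + 2s - 7
  -s^5 + 7s^3 + 5s^2 + 3s + 4
= -s^5 + 7s^3 + 4s^2 + 5s - 3


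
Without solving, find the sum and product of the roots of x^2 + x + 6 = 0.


For ax^2+bx+c=0: sum = -b/a, product = c/a.
a=1, b=1, c=6
Sum = -(1)/1 = -1
Product = (6)/1 = 6


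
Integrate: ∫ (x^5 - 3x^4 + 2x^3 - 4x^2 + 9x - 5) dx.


Reverse power rule on each term:
  ∫ x^5 dx = (1/6)x^6
  ∫ -3x^4 dx = -(3/5)x^5
  ∫ 2x^3 dx = (1/2)x^4
  ∫ -4x^2 dx = -(4/3)x^3
  ∫ 9x dx = (9/2)x^2
  ∫ -5 dx = -5x
F(x) = (1/6)x^6 - (3/5)x^5 + (1/2)x^4 - (4/3)x^3 + (9/2)x^2 - 5x + C


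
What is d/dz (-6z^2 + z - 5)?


Apply the power rule term by term:
  d/dz(-6z^2) = -12z
  d/dz(z) = 1
  d/dz(-5) = 0
p'(z) = -12z + 1


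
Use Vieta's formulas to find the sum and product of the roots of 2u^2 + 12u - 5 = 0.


For au^2+bu+c=0: sum = -b/a, product = c/a.
a=2, b=12, c=-5
Sum = -(12)/2 = -6
Product = (-5)/2 = -5/2


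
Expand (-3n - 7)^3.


Expand (-3n - 7)^3 by repeated multiplication:
  (-3n - 7)^2 = 9n^2 + 42n + 49
= -27n^3 - 189n^2 - 441n - 343


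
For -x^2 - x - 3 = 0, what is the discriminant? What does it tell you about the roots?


D = b^2 - 4ac = (-1)^2 - 4(-1)(-3) = 1 - 12 = -11
Since D < 0: two complex conjugate roots (no real roots)


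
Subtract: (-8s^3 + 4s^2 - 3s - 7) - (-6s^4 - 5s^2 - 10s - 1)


Distribute the minus sign:
  (-8s^3 + 4s^2 - 3s - 7)
- (-6s^4 - 5s^2 - 10s - 1)
Negate second polynomial: 6s^4 + 5s^2 + 10s + 1
Add: 6s^4 - 8s^3 + 9s^2 + 7s - 6


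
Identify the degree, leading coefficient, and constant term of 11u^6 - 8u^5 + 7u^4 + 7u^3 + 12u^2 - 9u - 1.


Highest power of u is 6, with coefficient 11. Constant term is -1.
Degree = 6, leading coefficient = 11, constant term = -1


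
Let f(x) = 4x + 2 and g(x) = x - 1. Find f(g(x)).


Substitute g(x) into f:
f(g(x)) = 4*(x - 1) + 2
Expand and combine: 4x - 2


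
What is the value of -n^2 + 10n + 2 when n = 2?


Using direct substitution:
  -1 * (2)^2 = -4
  10 * (2)^1 = 20
  constant: 2
Sum = -4 + 20 + 2 = 18


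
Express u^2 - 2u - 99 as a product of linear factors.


Roots satisfy r1 + r2 = -b/a = 2 and r1*r2 = c/a = -99.
So r1 = -9, r2 = 11.
u^2 - 2u - 99 = (u - r1)(u - r2) = (u + 9)(u - 11)


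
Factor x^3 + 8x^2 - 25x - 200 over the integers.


Try integer roots (divisors of -200). x=5: p(5)=0.
Divide out (x - 5): quotient is x^2 + 13x + 40.
Factor the quadratic: (x + 8)(x + 5)
Result: (x - 5)(x + 8)(x + 5)


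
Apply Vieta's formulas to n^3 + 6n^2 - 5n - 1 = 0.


Monic cubic n^3+bn^2+cn+d=0: sum=-b, pairwise sum=c, product=-d.
b=6, c=-5, d=-1
r1+r2+r3 = -6
r1r2+r1r3+r2r3 = -5
r1r2r3 = 1


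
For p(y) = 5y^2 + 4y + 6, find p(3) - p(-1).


p(3) = 63
p(-1) = 7
p(3) - p(-1) = 63 - 7 = 56


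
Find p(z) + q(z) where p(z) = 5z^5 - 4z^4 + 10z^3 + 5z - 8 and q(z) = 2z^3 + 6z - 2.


Align terms by degree and add:
  5z^5 - 4z^4 + 10z^3 + 5z - 8
+ 2z^3 + 6z - 2
= 5z^5 - 4z^4 + 12z^3 + 11z - 10


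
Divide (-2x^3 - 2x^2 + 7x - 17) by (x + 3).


(-2x^3 - 2x^2 + 7x - 17) / (x + 3)
Step 1: -2x^2 * (x + 3) = -2x^3 - 6x^2; subtract.
Step 2: 4x * (x + 3) = 4x^2 + 12x; subtract.
Step 3: -5 * (x + 3) = -5x - 15; subtract.
Quotient: -2x^2 + 4x - 5, Remainder: -2


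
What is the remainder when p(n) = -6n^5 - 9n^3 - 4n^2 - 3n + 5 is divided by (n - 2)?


By the Remainder Theorem, the remainder equals p(2):
  -6*(2)^5 = -192
  0*(2)^4 = 0
  -9*(2)^3 = -72
  -4*(2)^2 = -16
  -3*(2)^1 = -6
  constant: 5
Sum: -192 + 0 - 72 - 16 - 6 + 5 = -281


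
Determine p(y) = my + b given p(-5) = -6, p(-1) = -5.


p(y) = my + b. Using p(-5)=-6, p(-1)=-5:
m = (-6 + 5)/(-5 + 1) = -1/-4 = 1/4
b = -6 - m*(-5) = -6 + 5/4 = -19/4
p(y) = (1/4)y - (19/4)


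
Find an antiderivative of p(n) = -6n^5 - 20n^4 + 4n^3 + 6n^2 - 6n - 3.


Reverse power rule on each term:
  ∫ -6n^5 dn = -n^6
  ∫ -20n^4 dn = -4n^5
  ∫ 4n^3 dn = n^4
  ∫ 6n^2 dn = 2n^3
  ∫ -6n dn = -3n^2
  ∫ -3 dn = -3n
F(n) = -n^6 - 4n^5 + n^4 + 2n^3 - 3n^2 - 3n + C


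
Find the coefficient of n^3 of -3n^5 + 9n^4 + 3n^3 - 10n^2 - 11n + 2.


Read off the coefficient of n^3: 3


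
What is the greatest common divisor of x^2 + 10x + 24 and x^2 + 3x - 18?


Factor each:
  x^2 + 10x + 24 = (x + 6)(x + 4)
  x^2 + 3x - 18 = (x + 6)(x - 3)
Common monic factor: x + 6


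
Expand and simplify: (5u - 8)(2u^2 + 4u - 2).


Distribute each term of the first polynomial:
  (5u)(2u^2 + 4u - 2) = 10u^3 + 20u^2 - 10u
  (-8)(2u^2 + 4u - 2) = -16u^2 - 32u + 16
Sum: 10u^3 + 4u^2 - 42u + 16


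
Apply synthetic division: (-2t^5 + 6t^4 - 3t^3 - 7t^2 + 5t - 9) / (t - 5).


Synthetic division with c = 5. Coefficients: -2, 6, -3, -7, 5, -9
Bring down -2.
  -2 * 5 = -10; -10 + 6 = -4
  -4 * 5 = -20; -20 - 3 = -23
  -23 * 5 = -115; -115 - 7 = -122
  -122 * 5 = -610; -610 + 5 = -605
  -605 * 5 = -3025; -3025 - 9 = -3034
Quotient: -2t^4 - 4t^3 - 23t^2 - 122t - 605, Remainder: -3034


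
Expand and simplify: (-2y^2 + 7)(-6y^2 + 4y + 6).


Distribute each term of the first polynomial:
  (-2y^2)(-6y^2 + 4y + 6) = 12y^4 - 8y^3 - 12y^2
  (7)(-6y^2 + 4y + 6) = -42y^2 + 28y + 42
Sum: 12y^4 - 8y^3 - 54y^2 + 28y + 42


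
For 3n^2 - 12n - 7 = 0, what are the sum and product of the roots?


For an^2+bn+c=0: sum = -b/a, product = c/a.
a=3, b=-12, c=-7
Sum = -(-12)/3 = 4
Product = (-7)/3 = -7/3


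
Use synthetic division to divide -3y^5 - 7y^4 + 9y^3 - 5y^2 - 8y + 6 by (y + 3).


Synthetic division with c = -3. Coefficients: -3, -7, 9, -5, -8, 6
Bring down -3.
  -3 * -3 = 9; 9 - 7 = 2
  2 * -3 = -6; -6 + 9 = 3
  3 * -3 = -9; -9 - 5 = -14
  -14 * -3 = 42; 42 - 8 = 34
  34 * -3 = -102; -102 + 6 = -96
Quotient: -3y^4 + 2y^3 + 3y^2 - 14y + 34, Remainder: -96


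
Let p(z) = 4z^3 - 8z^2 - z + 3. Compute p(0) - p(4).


p(0) = 3
p(4) = 127
p(0) - p(4) = 3 - 127 = -124


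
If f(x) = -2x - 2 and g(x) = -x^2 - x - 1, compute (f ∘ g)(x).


Substitute g(x) into f:
f(g(x)) = -2*(-x^2 - x - 1) + (-2)
Expand and combine: 2x^2 + 2x


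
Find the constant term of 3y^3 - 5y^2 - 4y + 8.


Read off the constant term: 8


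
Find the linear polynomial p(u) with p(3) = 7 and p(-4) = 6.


p(u) = mu + b. Using p(3)=7, p(-4)=6:
m = (7 - 6)/(3 + 4) = 1/7 = 1/7
b = 7 - m*(3) = 7 - 3/7 = 46/7
p(u) = (1/7)u + (46/7)


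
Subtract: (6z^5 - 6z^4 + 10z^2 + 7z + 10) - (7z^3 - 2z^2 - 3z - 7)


Distribute the minus sign:
  (6z^5 - 6z^4 + 10z^2 + 7z + 10)
- (7z^3 - 2z^2 - 3z - 7)
Negate second polynomial: -7z^3 + 2z^2 + 3z + 7
Add: 6z^5 - 6z^4 - 7z^3 + 12z^2 + 10z + 17


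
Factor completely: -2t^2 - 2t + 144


Roots satisfy r1 + r2 = -b/a = -1 and r1*r2 = c/a = -72.
So r1 = -9, r2 = 8.
-2t^2 - 2t + 144 = -2(t - r1)(t - r2) = -2(t + 9)(t - 8)


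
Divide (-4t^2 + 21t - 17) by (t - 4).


(-4t^2 + 21t - 17) / (t - 4)
Step 1: -4t * (t - 4) = -4t^2 + 16t; subtract.
Step 2: 5 * (t - 4) = 5t - 20; subtract.
Quotient: -4t + 5, Remainder: 3


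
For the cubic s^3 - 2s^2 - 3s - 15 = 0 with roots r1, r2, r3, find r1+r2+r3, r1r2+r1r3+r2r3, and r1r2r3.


Monic cubic s^3+bs^2+cs+d=0: sum=-b, pairwise sum=c, product=-d.
b=-2, c=-3, d=-15
r1+r2+r3 = 2
r1r2+r1r3+r2r3 = -3
r1r2r3 = 15


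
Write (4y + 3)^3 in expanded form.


Expand (4y + 3)^3 by repeated multiplication:
  (4y + 3)^2 = 16y^2 + 24y + 9
= 64y^3 + 144y^2 + 108y + 27


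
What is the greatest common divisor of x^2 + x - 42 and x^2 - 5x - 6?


Factor each:
  x^2 + x - 42 = (x - 6)(x + 7)
  x^2 - 5x - 6 = (x - 6)(x + 1)
Common monic factor: x - 6


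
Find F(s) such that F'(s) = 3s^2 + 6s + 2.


Reverse power rule on each term:
  ∫ 3s^2 ds = s^3
  ∫ 6s ds = 3s^2
  ∫ 2 ds = 2s
F(s) = s^3 + 3s^2 + 2s + C


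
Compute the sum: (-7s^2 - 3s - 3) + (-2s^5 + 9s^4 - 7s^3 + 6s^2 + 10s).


Align terms by degree and add:
  -7s^2 - 3s - 3
  -2s^5 + 9s^4 - 7s^3 + 6s^2 + 10s
= -2s^5 + 9s^4 - 7s^3 - s^2 + 7s - 3


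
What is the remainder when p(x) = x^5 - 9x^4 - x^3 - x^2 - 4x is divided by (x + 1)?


By the Remainder Theorem, the remainder equals p(-1):
  1*(-1)^5 = -1
  -9*(-1)^4 = -9
  -1*(-1)^3 = 1
  -1*(-1)^2 = -1
  -4*(-1)^1 = 4
  constant: 0
Sum: -1 - 9 + 1 - 1 + 4 + 0 = -6


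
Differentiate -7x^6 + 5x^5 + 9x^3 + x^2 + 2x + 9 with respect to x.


Apply the power rule term by term:
  d/dx(-7x^6) = -42x^5
  d/dx(5x^5) = 25x^4
  d/dx(9x^3) = 27x^2
  d/dx(x^2) = 2x
  d/dx(2x) = 2
  d/dx(9) = 0
p'(x) = -42x^5 + 25x^4 + 27x^2 + 2x + 2


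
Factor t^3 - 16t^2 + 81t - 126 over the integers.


Try integer roots (divisors of -126). t=3: p(3)=0.
Divide out (t - 3): quotient is t^2 - 13t + 42.
Factor the quadratic: (t - 6)(t - 7)
Result: (t - 3)(t - 6)(t - 7)


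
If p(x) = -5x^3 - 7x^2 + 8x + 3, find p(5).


Using direct substitution:
  -5 * (5)^3 = -625
  -7 * (5)^2 = -175
  8 * (5)^1 = 40
  constant: 3
Sum = -625 - 175 + 40 + 3 = -757


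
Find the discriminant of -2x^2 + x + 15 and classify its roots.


D = b^2 - 4ac = (1)^2 - 4(-2)(15) = 1 + 120 = 121
Since D > 0: two distinct rational roots


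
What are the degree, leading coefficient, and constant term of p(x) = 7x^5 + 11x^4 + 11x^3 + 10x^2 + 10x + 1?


Highest power of x is 5, with coefficient 7. Constant term is 1.
Degree = 5, leading coefficient = 7, constant term = 1


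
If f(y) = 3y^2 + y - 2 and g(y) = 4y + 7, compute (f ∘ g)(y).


Substitute g(y) into f:
f(g(y)) = 3*(4y + 7)^2 + 1*(4y + 7) + (-2)
(4y + 7)^2 = 16y^2 + 56y + 49
Expand and combine: 48y^2 + 172y + 152


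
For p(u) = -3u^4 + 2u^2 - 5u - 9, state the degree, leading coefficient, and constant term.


Highest power of u is 4, with coefficient -3. Constant term is -9.
Degree = 4, leading coefficient = -3, constant term = -9


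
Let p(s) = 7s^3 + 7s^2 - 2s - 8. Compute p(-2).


Using direct substitution:
  7 * (-2)^3 = -56
  7 * (-2)^2 = 28
  -2 * (-2)^1 = 4
  constant: -8
Sum = -56 + 28 + 4 - 8 = -32


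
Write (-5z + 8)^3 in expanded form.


Expand (-5z + 8)^3 by repeated multiplication:
  (-5z + 8)^2 = 25z^2 - 80z + 64
= -125z^3 + 600z^2 - 960z + 512


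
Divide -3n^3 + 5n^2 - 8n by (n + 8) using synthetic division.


Synthetic division with c = -8. Coefficients: -3, 5, -8, 0
Bring down -3.
  -3 * -8 = 24; 24 + 5 = 29
  29 * -8 = -232; -232 - 8 = -240
  -240 * -8 = 1920; 1920 + 0 = 1920
Quotient: -3n^2 + 29n - 240, Remainder: 1920


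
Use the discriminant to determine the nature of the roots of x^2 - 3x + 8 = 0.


D = b^2 - 4ac = (-3)^2 - 4(1)(8) = 9 - 32 = -23
Since D < 0: two complex conjugate roots (no real roots)


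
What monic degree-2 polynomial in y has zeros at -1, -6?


p(y) = (y + 1)(y + 6)
Expand: y^2 + 7y + 6


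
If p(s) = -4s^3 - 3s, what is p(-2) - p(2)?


p(-2) = 38
p(2) = -38
p(-2) - p(2) = 38 + 38 = 76


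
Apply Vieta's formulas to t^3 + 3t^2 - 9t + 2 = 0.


Monic cubic t^3+bt^2+ct+d=0: sum=-b, pairwise sum=c, product=-d.
b=3, c=-9, d=2
r1+r2+r3 = -3
r1r2+r1r3+r2r3 = -9
r1r2r3 = -2


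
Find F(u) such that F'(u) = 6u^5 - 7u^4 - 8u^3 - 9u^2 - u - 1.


Reverse power rule on each term:
  ∫ 6u^5 du = u^6
  ∫ -7u^4 du = -(7/5)u^5
  ∫ -8u^3 du = -2u^4
  ∫ -9u^2 du = -3u^3
  ∫ -u du = -(1/2)u^2
  ∫ -1 du = -u
F(u) = u^6 - (7/5)u^5 - 2u^4 - 3u^3 - (1/2)u^2 - u + C


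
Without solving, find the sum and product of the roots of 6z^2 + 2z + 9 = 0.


For az^2+bz+c=0: sum = -b/a, product = c/a.
a=6, b=2, c=9
Sum = -(2)/6 = -1/3
Product = (9)/6 = 3/2


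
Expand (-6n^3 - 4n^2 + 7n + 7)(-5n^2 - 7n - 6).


Distribute each term of the first polynomial:
  (-6n^3)(-5n^2 - 7n - 6) = 30n^5 + 42n^4 + 36n^3
  (-4n^2)(-5n^2 - 7n - 6) = 20n^4 + 28n^3 + 24n^2
  (7n)(-5n^2 - 7n - 6) = -35n^3 - 49n^2 - 42n
  (7)(-5n^2 - 7n - 6) = -35n^2 - 49n - 42
Sum: 30n^5 + 62n^4 + 29n^3 - 60n^2 - 91n - 42


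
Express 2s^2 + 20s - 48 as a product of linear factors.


Roots satisfy r1 + r2 = -b/a = -10 and r1*r2 = c/a = -24.
So r1 = 2, r2 = -12.
2s^2 + 20s - 48 = 2(s - r1)(s - r2) = 2(s - 2)(s + 12)


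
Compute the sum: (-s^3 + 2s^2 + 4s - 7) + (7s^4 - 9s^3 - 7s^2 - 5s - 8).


Align terms by degree and add:
  -s^3 + 2s^2 + 4s - 7
+ 7s^4 - 9s^3 - 7s^2 - 5s - 8
= 7s^4 - 10s^3 - 5s^2 - s - 15


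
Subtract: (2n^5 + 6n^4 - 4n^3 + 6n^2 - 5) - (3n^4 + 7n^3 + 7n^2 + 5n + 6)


Distribute the minus sign:
  (2n^5 + 6n^4 - 4n^3 + 6n^2 - 5)
- (3n^4 + 7n^3 + 7n^2 + 5n + 6)
Negate second polynomial: -3n^4 - 7n^3 - 7n^2 - 5n - 6
Add: 2n^5 + 3n^4 - 11n^3 - n^2 - 5n - 11


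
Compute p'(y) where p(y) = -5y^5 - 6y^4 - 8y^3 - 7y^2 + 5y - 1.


Apply the power rule term by term:
  d/dy(-5y^5) = -25y^4
  d/dy(-6y^4) = -24y^3
  d/dy(-8y^3) = -24y^2
  d/dy(-7y^2) = -14y
  d/dy(5y) = 5
  d/dy(-1) = 0
p'(y) = -25y^4 - 24y^3 - 24y^2 - 14y + 5


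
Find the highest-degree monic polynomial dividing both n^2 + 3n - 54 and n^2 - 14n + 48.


Factor each:
  n^2 + 3n - 54 = (n - 6)(n + 9)
  n^2 - 14n + 48 = (n - 6)(n - 8)
Common monic factor: n - 6


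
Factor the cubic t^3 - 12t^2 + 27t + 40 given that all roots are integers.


Try integer roots (divisors of 40). t=5: p(5)=0.
Divide out (t - 5): quotient is t^2 - 7t - 8.
Factor the quadratic: (t - 8)(t + 1)
Result: (t - 5)(t - 8)(t + 1)


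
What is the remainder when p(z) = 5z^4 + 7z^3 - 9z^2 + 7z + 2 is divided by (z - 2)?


By the Remainder Theorem, the remainder equals p(2):
  5*(2)^4 = 80
  7*(2)^3 = 56
  -9*(2)^2 = -36
  7*(2)^1 = 14
  constant: 2
Sum: 80 + 56 - 36 + 14 + 2 = 116
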